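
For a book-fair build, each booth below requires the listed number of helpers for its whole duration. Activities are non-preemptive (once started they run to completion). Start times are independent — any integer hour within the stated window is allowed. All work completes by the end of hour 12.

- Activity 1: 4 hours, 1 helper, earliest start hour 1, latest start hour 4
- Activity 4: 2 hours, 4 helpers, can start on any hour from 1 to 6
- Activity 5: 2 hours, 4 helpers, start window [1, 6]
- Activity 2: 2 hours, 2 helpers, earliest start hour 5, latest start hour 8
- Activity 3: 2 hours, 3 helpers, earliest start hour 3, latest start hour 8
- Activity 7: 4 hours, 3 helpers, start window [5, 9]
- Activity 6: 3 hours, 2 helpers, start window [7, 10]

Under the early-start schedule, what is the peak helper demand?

9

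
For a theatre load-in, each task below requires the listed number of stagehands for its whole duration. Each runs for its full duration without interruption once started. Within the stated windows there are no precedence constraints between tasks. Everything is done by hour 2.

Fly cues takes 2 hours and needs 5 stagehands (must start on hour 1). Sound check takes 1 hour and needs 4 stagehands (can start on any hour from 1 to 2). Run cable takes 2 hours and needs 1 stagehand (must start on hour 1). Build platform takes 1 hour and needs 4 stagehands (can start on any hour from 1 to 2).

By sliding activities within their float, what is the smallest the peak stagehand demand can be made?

10

Early-start (Fly cues@1, Sound check@1, Run cable@1, Build platform@1) gives peak 14: h1:14  h2:6.
Shift Build platform→2.
Schedule Fly cues@1, Sound check@1, Run cable@1, Build platform@2: h1:10  h2:10 — peak 10.
Total stagehand-hours = 20 over 2 hours ⇒ peak ≥ ⌈20/2⌉ = 10, so 10 is optimal.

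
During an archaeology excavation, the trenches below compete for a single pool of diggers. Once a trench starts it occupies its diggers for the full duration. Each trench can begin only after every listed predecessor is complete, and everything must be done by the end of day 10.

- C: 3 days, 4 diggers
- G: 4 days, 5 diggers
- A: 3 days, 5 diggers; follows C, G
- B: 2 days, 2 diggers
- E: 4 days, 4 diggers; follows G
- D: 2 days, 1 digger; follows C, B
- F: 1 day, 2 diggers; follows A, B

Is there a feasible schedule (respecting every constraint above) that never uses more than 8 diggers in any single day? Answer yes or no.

The minimum achievable peak is 9; 8 < 9, so no feasible schedule stays within the cap.

no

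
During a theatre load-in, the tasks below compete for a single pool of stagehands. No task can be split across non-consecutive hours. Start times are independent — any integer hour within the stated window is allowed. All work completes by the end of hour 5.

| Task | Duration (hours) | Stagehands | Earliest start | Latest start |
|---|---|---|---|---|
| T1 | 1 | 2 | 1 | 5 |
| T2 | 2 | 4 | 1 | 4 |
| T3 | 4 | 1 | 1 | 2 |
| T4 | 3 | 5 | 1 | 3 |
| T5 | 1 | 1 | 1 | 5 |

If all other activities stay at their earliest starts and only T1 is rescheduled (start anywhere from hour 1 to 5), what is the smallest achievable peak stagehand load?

11

T1@1: h1:13  h2:10  h3:6  h4:1  h5:0 → peak 13
T1@2: h1:11  h2:12  h3:6  h4:1  h5:0 → peak 12
T1@3: h1:11  h2:10  h3:8  h4:1  h5:0 → peak 11
T1@4: h1:11  h2:10  h3:6  h4:3  h5:0 → peak 11
T1@5: h1:11  h2:10  h3:6  h4:1  h5:2 → peak 11
Best is T1@3, peak 11.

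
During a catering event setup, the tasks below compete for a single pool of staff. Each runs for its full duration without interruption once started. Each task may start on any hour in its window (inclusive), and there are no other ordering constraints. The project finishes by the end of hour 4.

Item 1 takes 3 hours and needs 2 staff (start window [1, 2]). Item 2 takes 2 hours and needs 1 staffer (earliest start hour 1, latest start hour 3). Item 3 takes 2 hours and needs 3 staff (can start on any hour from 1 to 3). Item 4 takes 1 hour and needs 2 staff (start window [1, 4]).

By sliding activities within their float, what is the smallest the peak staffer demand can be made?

5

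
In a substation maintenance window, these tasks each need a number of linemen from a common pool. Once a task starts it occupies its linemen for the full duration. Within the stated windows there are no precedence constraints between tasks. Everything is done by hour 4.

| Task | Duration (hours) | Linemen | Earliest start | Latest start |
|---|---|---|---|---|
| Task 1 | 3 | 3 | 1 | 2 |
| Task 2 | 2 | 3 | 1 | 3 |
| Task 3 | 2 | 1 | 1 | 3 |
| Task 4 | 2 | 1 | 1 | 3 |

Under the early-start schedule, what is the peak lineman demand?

Early-start schedule: Task 1@1, Task 2@1, Task 3@1, Task 4@1.
Load per hour: hour 1: 8, hour 2: 8, hour 3: 3, hour 4: 0.
Peak is 8.

8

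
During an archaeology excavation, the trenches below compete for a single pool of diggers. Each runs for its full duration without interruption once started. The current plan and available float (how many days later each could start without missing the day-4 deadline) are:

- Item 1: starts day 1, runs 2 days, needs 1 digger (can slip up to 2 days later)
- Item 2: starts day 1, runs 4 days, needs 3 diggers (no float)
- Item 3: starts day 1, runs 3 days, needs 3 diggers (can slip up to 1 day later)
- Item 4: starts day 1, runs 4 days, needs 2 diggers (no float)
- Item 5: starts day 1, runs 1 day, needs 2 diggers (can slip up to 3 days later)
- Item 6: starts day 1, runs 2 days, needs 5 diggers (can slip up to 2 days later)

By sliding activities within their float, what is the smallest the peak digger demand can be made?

13

Early-start (Item 1@1, Item 2@1, Item 3@1, Item 4@1, Item 5@1, Item 6@1) gives peak 16: d1:16  d2:14  d3:8  d4:5.
Shift Item 6→3.
Schedule Item 1@1, Item 2@1, Item 3@1, Item 4@1, Item 5@1, Item 6@3: d1:11  d2:9  d3:13  d4:10 — peak 13.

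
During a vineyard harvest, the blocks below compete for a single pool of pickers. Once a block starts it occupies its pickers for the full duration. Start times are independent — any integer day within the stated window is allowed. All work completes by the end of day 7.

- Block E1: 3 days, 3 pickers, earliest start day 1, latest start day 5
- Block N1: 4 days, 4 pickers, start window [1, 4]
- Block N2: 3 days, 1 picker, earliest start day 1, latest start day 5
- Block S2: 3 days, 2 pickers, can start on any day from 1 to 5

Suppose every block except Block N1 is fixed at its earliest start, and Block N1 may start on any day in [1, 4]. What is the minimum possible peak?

6

Block N1@1: d1:10  d2:10  d3:10  d4:4  d5:0  d6:0  d7:0 → peak 10
Block N1@2: d1:6  d2:10  d3:10  d4:4  d5:4  d6:0  d7:0 → peak 10
Block N1@3: d1:6  d2:6  d3:10  d4:4  d5:4  d6:4  d7:0 → peak 10
Block N1@4: d1:6  d2:6  d3:6  d4:4  d5:4  d6:4  d7:4 → peak 6
Best is Block N1@4, peak 6.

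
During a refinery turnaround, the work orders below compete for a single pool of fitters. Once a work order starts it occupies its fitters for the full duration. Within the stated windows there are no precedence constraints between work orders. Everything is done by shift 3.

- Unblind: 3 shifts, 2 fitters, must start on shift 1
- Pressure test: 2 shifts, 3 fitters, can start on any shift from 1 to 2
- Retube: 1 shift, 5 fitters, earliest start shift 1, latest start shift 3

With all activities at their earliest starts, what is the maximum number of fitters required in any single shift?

10

Early-start schedule: Unblind@1, Pressure test@1, Retube@1.
Load per shift: shift 1: 10, shift 2: 5, shift 3: 2.
Peak is 10.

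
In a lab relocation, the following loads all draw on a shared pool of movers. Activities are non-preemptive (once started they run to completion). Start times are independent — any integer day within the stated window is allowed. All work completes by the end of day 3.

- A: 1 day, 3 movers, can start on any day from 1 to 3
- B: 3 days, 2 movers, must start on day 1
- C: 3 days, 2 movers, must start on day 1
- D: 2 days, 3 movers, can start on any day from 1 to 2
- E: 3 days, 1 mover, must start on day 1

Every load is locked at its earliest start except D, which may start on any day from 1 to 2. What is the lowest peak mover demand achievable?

8

D@1: d1:11  d2:8  d3:5 → peak 11
D@2: d1:8  d2:8  d3:8 → peak 8
Best is D@2, peak 8.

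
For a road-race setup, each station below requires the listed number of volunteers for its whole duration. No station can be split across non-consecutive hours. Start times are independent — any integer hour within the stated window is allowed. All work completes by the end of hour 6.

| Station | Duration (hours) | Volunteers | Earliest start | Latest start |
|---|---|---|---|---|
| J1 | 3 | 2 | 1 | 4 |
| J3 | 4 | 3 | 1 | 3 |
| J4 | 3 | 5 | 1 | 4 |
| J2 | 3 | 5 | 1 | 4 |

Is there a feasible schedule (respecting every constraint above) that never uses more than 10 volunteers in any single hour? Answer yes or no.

Schedule J1@1, J3@1, J4@1, J2@4: h1:10  h2:10  h3:10  h4:8  h5:5  h6:5 — peak 10 ≤ 10.

yes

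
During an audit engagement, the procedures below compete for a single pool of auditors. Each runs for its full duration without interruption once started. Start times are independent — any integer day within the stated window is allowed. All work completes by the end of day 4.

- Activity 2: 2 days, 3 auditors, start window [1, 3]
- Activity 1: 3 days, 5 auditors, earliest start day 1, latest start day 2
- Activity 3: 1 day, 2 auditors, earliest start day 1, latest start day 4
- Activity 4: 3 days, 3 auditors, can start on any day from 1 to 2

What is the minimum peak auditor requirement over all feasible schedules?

11

Early-start (Activity 2@1, Activity 1@1, Activity 3@1, Activity 4@1) gives peak 13: d1:13  d2:11  d3:8  d4:0.
Shift Activity 4→2.
Schedule Activity 2@1, Activity 1@1, Activity 3@1, Activity 4@2: d1:10  d2:11  d3:8  d4:3 — peak 11.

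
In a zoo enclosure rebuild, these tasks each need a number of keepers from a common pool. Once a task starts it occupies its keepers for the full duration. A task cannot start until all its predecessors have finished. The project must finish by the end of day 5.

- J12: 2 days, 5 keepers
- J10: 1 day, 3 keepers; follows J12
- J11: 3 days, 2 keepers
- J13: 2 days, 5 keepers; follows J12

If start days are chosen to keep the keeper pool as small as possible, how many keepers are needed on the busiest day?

7

Early-start (J12@1, J10@3, J11@1, J13@3) gives peak 10: d1:7  d2:7  d3:10  d4:5  d5:0.
Shift J13→4.
Schedule J12@1, J10@3, J11@1, J13@4: d1:7  d2:7  d3:5  d4:5  d5:5 — peak 7.
No arrangement of the 24 feasible schedules does better.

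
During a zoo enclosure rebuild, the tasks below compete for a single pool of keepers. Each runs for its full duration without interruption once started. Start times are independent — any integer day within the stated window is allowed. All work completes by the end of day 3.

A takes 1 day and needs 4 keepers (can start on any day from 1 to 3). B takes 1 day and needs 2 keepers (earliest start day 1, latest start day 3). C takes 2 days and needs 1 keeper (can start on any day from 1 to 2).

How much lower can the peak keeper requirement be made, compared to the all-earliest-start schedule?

3

Early-start peak: d1:7  d2:1  d3:0 ⇒ 7.
Leveled (A@1, B@2, C@2): d1:4  d2:3  d3:1 ⇒ 4.
Reduction 7 − 4 = 3.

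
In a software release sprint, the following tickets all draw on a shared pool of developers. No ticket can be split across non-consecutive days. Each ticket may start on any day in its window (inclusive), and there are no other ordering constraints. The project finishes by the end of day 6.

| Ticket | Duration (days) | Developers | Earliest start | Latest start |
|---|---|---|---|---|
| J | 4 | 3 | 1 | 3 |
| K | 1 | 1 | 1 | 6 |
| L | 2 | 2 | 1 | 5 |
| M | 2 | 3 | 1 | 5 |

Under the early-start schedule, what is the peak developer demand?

9

Early-start schedule: J@1, K@1, L@1, M@1.
Load per day: day 1: 9, day 2: 8, day 3: 3, day 4: 3, day 5: 0, day 6: 0.
Peak is 9.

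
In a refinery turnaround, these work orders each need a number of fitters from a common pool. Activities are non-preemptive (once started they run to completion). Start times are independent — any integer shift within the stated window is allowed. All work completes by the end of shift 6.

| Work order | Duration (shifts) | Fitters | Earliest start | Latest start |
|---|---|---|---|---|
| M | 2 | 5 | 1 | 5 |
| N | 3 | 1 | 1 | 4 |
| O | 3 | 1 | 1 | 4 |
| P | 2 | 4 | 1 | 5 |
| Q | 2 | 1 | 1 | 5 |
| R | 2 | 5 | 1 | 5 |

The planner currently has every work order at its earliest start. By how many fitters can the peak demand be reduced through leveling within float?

11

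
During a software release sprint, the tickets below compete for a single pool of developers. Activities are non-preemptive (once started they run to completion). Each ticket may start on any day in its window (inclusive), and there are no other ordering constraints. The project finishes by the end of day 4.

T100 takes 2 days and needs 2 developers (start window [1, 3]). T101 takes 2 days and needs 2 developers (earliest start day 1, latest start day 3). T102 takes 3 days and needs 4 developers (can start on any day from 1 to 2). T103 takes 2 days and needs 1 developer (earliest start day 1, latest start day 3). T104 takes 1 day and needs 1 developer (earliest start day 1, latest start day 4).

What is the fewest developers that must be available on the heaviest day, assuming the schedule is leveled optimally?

Early-start (T100@1, T101@1, T102@1, T103@1, T104@1) gives peak 10: d1:10  d2:9  d3:4  d4:0.
Shift T101→3, T104→3.
Schedule T100@1, T101@3, T102@1, T103@1, T104@3: d1:7  d2:7  d3:7  d4:2 — peak 7.

7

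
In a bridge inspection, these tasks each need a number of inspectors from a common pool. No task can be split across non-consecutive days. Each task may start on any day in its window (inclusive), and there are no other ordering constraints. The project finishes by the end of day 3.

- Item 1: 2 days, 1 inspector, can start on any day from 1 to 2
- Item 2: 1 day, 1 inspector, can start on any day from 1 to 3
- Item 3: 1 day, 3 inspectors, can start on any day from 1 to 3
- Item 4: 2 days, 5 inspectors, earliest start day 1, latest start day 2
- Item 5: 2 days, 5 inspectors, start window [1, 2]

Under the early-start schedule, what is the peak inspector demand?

15

Early-start schedule: Item 1@1, Item 2@1, Item 3@1, Item 4@1, Item 5@1.
Load per day: day 1: 15, day 2: 11, day 3: 0.
Peak is 15.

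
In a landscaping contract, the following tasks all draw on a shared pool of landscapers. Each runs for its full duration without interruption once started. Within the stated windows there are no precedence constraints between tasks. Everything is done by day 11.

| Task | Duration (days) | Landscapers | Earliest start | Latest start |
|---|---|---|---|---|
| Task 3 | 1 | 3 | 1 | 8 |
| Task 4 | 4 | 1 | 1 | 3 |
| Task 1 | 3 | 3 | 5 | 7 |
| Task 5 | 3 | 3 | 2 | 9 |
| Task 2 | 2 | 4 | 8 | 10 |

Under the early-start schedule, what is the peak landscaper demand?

4

Early-start schedule: Task 3@1, Task 4@1, Task 1@5, Task 5@2, Task 2@8.
Load per day: day 1: 4, day 2: 4, day 3: 4, day 4: 4, day 5: 3, day 6: 3, day 7: 3, day 8: 4, day 9: 4, day 10: 0, day 11: 0.
Peak is 4.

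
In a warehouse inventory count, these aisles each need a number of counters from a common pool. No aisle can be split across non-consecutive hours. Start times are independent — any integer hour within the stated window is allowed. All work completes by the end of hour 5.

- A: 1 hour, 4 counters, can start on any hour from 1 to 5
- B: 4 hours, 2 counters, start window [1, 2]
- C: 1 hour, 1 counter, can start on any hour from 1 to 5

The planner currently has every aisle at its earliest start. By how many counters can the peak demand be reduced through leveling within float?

3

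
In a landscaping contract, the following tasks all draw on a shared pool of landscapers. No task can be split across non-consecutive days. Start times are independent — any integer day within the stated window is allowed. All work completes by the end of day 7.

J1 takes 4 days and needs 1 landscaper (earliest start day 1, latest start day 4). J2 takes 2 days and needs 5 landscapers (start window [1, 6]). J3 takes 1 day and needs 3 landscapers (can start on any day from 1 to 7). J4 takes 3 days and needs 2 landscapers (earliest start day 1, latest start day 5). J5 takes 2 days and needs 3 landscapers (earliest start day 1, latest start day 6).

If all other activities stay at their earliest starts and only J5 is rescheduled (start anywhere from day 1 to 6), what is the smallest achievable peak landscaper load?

J5@1: d1:14  d2:11  d3:3  d4:1  d5:0  d6:0  d7:0 → peak 14
J5@2: d1:11  d2:11  d3:6  d4:1  d5:0  d6:0  d7:0 → peak 11
J5@3: d1:11  d2:8  d3:6  d4:4  d5:0  d6:0  d7:0 → peak 11
J5@4: d1:11  d2:8  d3:3  d4:4  d5:3  d6:0  d7:0 → peak 11
J5@5: d1:11  d2:8  d3:3  d4:1  d5:3  d6:3  d7:0 → peak 11
J5@6: d1:11  d2:8  d3:3  d4:1  d5:0  d6:3  d7:3 → peak 11
Best is J5@2, peak 11.

11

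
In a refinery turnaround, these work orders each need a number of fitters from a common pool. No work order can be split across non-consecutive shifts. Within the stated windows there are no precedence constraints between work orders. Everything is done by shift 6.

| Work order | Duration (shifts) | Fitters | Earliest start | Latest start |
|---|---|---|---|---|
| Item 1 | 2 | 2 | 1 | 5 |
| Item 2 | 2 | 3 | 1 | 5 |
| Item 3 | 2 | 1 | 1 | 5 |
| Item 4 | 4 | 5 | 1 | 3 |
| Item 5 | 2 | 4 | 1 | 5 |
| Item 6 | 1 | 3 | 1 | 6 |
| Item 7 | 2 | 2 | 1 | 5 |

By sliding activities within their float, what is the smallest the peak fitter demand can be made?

9

Early-start (Item 1@1, Item 2@1, Item 3@1, Item 4@1, Item 5@1, Item 6@1, Item 7@1) gives peak 20: s1:20  s2:17  s3:5  s4:5  s5:0  s6:0.
Shift Item 4→3, Item 5→3, Item 7→5.
Schedule Item 1@1, Item 2@1, Item 3@1, Item 4@3, Item 5@3, Item 6@1, Item 7@5: s1:9  s2:6  s3:9  s4:9  s5:7  s6:7 — peak 9.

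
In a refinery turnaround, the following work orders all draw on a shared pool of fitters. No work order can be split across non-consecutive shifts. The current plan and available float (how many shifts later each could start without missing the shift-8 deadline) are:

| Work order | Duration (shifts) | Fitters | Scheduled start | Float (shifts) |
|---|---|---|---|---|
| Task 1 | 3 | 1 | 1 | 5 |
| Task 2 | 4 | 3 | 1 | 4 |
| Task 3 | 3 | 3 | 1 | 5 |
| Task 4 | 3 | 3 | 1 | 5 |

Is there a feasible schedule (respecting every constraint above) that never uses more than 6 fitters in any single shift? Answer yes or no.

yes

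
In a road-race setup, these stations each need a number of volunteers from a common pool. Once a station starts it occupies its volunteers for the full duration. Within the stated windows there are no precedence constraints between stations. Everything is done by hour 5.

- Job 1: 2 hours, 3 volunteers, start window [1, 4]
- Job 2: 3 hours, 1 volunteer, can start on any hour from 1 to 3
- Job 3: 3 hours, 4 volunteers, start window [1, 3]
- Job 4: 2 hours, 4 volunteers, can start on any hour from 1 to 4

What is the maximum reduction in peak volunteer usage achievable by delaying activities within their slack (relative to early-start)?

Early-start peak: h1:12  h2:12  h3:5  h4:0  h5:0 ⇒ 12.
Leveled (Job 1@1, Job 2@3, Job 3@1, Job 4@4): h1:7  h2:7  h3:5  h4:5  h5:5 ⇒ 7.
Reduction 12 − 7 = 5.

5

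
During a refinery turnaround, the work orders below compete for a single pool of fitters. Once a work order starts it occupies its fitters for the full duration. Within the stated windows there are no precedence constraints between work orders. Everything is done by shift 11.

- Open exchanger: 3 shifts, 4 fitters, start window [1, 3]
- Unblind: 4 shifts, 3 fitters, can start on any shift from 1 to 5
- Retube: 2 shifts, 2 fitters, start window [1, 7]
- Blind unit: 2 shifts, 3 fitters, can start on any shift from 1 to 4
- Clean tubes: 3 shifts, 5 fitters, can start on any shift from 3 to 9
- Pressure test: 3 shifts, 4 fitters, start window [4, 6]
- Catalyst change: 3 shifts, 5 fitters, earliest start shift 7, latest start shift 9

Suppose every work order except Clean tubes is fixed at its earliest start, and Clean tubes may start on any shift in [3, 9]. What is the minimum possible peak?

12

Clean tubes@3: s1:12  s2:12  s3:12  s4:12  s5:9  s6:4  s7:5  s8:5  s9:5  s10:0  s11:0 → peak 12
Clean tubes@4: s1:12  s2:12  s3:7  s4:12  s5:9  s6:9  s7:5  s8:5  s9:5  s10:0  s11:0 → peak 12
Clean tubes@5: s1:12  s2:12  s3:7  s4:7  s5:9  s6:9  s7:10  s8:5  s9:5  s10:0  s11:0 → peak 12
Clean tubes@6: s1:12  s2:12  s3:7  s4:7  s5:4  s6:9  s7:10  s8:10  s9:5  s10:0  s11:0 → peak 12
Clean tubes@7: s1:12  s2:12  s3:7  s4:7  s5:4  s6:4  s7:10  s8:10  s9:10  s10:0  s11:0 → peak 12
Clean tubes@8: s1:12  s2:12  s3:7  s4:7  s5:4  s6:4  s7:5  s8:10  s9:10  s10:5  s11:0 → peak 12
Clean tubes@9: s1:12  s2:12  s3:7  s4:7  s5:4  s6:4  s7:5  s8:5  s9:10  s10:5  s11:5 → peak 12
Best is Clean tubes@3, peak 12.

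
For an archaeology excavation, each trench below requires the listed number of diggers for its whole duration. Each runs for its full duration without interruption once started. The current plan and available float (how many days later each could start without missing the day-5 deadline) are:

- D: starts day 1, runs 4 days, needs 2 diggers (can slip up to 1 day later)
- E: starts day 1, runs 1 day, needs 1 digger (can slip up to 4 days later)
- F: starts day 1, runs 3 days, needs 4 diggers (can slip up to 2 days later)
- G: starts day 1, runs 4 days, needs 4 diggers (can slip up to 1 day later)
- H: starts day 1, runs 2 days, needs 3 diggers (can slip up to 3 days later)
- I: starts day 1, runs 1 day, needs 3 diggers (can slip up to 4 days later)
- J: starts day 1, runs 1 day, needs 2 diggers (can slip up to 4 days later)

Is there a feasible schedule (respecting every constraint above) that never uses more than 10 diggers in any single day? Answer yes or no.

Schedule D@1, E@1, F@1, G@2, H@4, I@1, J@5: d1:10  d2:10  d3:10  d4:9  d5:9 — peak 10 ≤ 10.

yes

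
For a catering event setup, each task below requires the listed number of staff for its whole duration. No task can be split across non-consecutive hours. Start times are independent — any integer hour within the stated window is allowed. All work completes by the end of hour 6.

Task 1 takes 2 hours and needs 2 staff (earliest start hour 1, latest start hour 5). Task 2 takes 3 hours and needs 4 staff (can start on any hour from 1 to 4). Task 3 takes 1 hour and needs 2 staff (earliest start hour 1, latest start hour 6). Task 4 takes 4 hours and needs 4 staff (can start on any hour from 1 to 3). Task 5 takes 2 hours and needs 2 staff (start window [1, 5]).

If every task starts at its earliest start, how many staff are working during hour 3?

8

At early start, hour 3 has: Task 2, Task 4.
Demand: 4 + 4 = 8.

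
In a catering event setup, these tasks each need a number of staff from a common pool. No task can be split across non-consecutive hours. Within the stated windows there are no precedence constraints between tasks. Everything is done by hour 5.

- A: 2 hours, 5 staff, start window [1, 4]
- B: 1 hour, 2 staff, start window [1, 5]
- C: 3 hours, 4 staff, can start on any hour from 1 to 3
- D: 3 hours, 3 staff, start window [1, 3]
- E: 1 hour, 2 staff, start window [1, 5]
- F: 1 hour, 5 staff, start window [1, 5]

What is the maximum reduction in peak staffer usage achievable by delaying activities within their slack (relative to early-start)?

12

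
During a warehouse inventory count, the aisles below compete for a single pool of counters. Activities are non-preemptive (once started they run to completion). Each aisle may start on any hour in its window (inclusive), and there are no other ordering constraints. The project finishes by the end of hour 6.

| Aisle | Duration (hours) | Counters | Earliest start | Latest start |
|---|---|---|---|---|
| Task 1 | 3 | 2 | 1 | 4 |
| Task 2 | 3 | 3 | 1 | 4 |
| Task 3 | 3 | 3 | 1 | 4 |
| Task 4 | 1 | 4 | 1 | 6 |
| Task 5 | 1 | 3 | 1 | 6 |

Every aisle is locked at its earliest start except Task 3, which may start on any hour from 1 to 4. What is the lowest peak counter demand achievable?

Task 3@1: h1:15  h2:8  h3:8  h4:0  h5:0  h6:0 → peak 15
Task 3@2: h1:12  h2:8  h3:8  h4:3  h5:0  h6:0 → peak 12
Task 3@3: h1:12  h2:5  h3:8  h4:3  h5:3  h6:0 → peak 12
Task 3@4: h1:12  h2:5  h3:5  h4:3  h5:3  h6:3 → peak 12
Best is Task 3@2, peak 12.

12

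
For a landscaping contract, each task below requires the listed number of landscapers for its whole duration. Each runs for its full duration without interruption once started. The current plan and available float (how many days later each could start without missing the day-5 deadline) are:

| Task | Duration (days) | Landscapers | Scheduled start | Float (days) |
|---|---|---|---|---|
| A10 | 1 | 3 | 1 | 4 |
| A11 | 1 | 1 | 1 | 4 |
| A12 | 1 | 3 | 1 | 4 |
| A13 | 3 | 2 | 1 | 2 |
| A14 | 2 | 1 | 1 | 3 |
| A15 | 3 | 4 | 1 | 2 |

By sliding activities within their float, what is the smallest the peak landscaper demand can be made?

Early-start (A10@1, A11@1, A12@1, A13@1, A14@1, A15@1) gives peak 14: d1:14  d2:7  d3:6  d4:0  d5:0.
Shift A12→2, A14→4, A15→3.
Schedule A10@1, A11@1, A12@2, A13@1, A14@4, A15@3: d1:6  d2:5  d3:6  d4:5  d5:5 — peak 6.
Total landscaper-days = 27 over 5 days ⇒ peak ≥ ⌈27/5⌉ = 6, so 6 is optimal.

6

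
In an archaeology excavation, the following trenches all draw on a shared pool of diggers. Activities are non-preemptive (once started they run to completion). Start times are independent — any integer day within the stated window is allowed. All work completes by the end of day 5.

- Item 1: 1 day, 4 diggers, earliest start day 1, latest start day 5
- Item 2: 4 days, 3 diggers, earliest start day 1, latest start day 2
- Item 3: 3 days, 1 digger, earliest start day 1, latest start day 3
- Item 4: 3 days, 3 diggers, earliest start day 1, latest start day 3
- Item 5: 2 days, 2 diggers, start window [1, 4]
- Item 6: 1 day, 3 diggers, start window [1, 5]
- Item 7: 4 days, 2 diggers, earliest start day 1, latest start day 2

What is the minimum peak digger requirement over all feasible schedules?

9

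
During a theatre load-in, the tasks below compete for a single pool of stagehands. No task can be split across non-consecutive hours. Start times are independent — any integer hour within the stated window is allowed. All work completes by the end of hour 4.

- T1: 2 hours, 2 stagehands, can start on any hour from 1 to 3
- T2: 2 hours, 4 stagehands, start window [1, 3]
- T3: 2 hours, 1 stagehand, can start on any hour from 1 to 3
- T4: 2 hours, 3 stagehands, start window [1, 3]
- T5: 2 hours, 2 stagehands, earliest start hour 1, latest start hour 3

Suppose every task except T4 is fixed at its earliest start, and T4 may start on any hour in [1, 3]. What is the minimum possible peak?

9

T4@1: h1:12  h2:12  h3:0  h4:0 → peak 12
T4@2: h1:9  h2:12  h3:3  h4:0 → peak 12
T4@3: h1:9  h2:9  h3:3  h4:3 → peak 9
Best is T4@3, peak 9.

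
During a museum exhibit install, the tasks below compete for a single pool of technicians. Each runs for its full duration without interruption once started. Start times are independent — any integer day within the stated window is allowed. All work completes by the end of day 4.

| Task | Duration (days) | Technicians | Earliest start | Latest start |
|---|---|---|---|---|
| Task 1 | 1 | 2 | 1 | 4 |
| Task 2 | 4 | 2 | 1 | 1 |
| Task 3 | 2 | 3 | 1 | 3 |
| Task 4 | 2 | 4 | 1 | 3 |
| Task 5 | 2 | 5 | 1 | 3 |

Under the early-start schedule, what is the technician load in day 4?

At early start, day 4 has: Task 2.
Demand: 2 = 2.

2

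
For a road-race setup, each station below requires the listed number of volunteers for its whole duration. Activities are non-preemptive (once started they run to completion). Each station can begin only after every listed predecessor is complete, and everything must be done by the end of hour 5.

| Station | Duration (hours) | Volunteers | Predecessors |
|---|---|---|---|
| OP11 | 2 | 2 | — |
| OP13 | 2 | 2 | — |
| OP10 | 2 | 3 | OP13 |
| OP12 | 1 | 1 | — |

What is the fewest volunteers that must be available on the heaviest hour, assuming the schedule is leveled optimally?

Early-start (OP11@1, OP13@1, OP10@3, OP12@1) gives peak 5: h1:5  h2:4  h3:3  h4:3  h5:0.
Shift OP12→3.
Schedule OP11@1, OP13@1, OP10@3, OP12@3: h1:4  h2:4  h3:4  h4:3  h5:0 — peak 4.

4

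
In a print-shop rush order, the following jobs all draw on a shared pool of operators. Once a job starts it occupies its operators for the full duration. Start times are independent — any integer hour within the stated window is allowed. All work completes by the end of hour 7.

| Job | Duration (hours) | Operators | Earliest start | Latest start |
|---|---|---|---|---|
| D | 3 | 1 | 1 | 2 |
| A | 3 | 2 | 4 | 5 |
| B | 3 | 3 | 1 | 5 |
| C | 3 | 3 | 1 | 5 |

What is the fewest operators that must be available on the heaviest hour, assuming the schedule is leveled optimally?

Early-start (D@1, A@4, B@1, C@1) gives peak 7: h1:7  h2:7  h3:7  h4:2  h5:2  h6:2  h7:0.
Shift C→4.
Schedule D@1, A@4, B@1, C@4: h1:4  h2:4  h3:4  h4:5  h5:5  h6:5  h7:0 — peak 5.

5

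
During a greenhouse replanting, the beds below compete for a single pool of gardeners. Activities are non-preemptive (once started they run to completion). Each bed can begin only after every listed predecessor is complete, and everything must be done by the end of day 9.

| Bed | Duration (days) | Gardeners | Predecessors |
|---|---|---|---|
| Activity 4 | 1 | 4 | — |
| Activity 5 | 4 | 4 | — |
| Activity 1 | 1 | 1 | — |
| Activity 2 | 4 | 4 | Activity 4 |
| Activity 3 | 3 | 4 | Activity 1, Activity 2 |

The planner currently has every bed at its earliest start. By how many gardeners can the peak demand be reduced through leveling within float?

Early-start peak: d1:9  d2:8  d3:8  d4:8  d5:4  d6:4  d7:4  d8:4  d9:0 ⇒ 9.
Leveled (Activity 4@1, Activity 5@1, Activity 1@2, Activity 2@3, Activity 3@7): d1:8  d2:5  d3:8  d4:8  d5:4  d6:4  d7:4  d8:4  d9:4 ⇒ 8.
Reduction 9 − 8 = 1.

1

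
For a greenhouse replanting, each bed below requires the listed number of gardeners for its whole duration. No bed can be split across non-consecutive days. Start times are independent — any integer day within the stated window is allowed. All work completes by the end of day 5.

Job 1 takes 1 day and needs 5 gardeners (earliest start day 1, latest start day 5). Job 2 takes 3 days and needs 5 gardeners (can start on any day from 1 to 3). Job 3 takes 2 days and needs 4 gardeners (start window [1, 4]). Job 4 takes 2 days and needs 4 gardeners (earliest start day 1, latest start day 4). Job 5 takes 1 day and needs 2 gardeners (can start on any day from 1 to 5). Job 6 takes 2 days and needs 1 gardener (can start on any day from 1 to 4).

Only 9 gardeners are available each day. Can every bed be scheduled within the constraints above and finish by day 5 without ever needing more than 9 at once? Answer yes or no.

yes

Schedule Job 1@1, Job 2@3, Job 3@1, Job 4@2, Job 5@4, Job 6@4: d1:9  d2:8  d3:9  d4:8  d5:6 — peak 9 ≤ 9.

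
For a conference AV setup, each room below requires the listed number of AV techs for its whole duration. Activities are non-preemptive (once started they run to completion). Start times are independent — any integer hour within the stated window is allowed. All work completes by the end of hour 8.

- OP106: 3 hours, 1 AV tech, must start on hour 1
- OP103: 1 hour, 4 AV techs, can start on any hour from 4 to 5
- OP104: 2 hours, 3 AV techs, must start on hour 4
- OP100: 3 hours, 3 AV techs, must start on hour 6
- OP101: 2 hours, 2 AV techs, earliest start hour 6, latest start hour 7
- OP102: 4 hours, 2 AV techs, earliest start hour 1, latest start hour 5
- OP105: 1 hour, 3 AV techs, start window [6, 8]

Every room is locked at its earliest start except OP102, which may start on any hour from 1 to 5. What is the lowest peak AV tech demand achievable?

9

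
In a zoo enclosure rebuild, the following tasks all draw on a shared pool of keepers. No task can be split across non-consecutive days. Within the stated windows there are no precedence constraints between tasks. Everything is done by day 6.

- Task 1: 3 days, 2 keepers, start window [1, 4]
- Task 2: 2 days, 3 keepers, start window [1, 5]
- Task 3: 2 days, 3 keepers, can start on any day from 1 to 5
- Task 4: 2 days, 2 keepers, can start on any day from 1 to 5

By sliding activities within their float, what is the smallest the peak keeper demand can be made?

5

Early-start (Task 1@1, Task 2@1, Task 3@1, Task 4@1) gives peak 10: d1:10  d2:10  d3:2  d4:0  d5:0  d6:0.
Shift Task 3→3, Task 4→4.
Schedule Task 1@1, Task 2@1, Task 3@3, Task 4@4: d1:5  d2:5  d3:5  d4:5  d5:2  d6:0 — peak 5.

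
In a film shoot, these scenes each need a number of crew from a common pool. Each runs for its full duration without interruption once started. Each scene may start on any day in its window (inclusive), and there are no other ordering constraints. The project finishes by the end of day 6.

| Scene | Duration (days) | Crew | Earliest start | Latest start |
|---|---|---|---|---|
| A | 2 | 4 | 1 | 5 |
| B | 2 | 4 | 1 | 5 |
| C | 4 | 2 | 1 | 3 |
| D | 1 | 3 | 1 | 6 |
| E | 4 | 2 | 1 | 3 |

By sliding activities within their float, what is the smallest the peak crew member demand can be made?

7

Early-start (A@1, B@1, C@1, D@1, E@1) gives peak 15: d1:15  d2:12  d3:4  d4:4  d5:0  d6:0.
Shift B→5, D→3, E→3.
Schedule A@1, B@5, C@1, D@3, E@3: d1:6  d2:6  d3:7  d4:4  d5:6  d6:6 — peak 7.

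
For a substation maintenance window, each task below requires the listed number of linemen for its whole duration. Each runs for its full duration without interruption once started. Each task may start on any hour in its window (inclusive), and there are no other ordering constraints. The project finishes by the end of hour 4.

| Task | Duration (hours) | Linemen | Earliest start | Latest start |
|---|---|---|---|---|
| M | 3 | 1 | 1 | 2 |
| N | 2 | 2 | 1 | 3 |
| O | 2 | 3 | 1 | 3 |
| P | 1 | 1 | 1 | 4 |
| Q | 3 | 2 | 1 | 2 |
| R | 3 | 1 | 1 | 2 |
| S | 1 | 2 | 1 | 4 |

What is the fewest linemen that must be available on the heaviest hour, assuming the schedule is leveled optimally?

7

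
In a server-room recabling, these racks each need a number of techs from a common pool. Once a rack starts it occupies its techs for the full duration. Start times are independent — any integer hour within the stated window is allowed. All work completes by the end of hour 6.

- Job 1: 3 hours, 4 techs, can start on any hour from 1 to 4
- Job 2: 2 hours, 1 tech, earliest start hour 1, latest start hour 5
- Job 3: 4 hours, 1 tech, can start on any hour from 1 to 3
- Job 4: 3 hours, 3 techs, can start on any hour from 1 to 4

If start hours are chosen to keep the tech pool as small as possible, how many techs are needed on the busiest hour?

5

Early-start (Job 1@1, Job 2@1, Job 3@1, Job 4@1) gives peak 9: h1:9  h2:9  h3:8  h4:1  h5:0  h6:0.
Shift Job 3→3, Job 4→4.
Schedule Job 1@1, Job 2@1, Job 3@3, Job 4@4: h1:5  h2:5  h3:5  h4:4  h5:4  h6:4 — peak 5.
Total tech-hours = 27 over 6 hours ⇒ peak ≥ ⌈27/6⌉ = 5, so 5 is optimal.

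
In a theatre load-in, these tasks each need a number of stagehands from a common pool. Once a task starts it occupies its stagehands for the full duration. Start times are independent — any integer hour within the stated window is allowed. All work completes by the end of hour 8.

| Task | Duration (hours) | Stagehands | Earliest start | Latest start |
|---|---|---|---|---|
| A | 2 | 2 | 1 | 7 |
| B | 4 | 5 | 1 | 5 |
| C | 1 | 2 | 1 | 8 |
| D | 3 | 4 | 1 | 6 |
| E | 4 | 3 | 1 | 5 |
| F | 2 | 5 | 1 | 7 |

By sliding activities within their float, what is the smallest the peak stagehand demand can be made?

9

Early-start (A@1, B@1, C@1, D@1, E@1, F@1) gives peak 21: h1:21  h2:19  h3:12  h4:8  h5:0  h6:0  h7:0  h8:0.
Shift D→3, E→5, F→6.
Schedule A@1, B@1, C@1, D@3, E@5, F@6: h1:9  h2:7  h3:9  h4:9  h5:7  h6:8  h7:8  h8:3 — peak 9.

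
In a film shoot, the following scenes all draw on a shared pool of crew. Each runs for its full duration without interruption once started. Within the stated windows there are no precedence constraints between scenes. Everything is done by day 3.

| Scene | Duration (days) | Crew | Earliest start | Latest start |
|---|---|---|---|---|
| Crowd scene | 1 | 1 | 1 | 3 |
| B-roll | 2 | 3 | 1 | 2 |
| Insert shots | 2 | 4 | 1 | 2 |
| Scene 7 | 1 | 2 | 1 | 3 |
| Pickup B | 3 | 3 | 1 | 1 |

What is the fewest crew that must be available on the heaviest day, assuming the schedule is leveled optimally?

10

Early-start (Crowd scene@1, B-roll@1, Insert shots@1, Scene 7@1, Pickup B@1) gives peak 13: d1:13  d2:10  d3:3.
Shift Insert shots→2.
Schedule Crowd scene@1, B-roll@1, Insert shots@2, Scene 7@1, Pickup B@1: d1:9  d2:10  d3:7 — peak 10.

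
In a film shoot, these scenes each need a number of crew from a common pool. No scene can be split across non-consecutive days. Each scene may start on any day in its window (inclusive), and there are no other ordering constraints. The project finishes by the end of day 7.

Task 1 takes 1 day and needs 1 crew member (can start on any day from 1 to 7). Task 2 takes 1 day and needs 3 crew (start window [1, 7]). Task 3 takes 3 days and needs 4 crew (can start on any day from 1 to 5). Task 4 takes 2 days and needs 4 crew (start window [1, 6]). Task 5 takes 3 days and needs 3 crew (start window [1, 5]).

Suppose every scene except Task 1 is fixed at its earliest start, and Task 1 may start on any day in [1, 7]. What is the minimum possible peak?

14

Task 1@1: d1:15  d2:11  d3:7  d4:0  d5:0  d6:0  d7:0 → peak 15
Task 1@2: d1:14  d2:12  d3:7  d4:0  d5:0  d6:0  d7:0 → peak 14
Task 1@3: d1:14  d2:11  d3:8  d4:0  d5:0  d6:0  d7:0 → peak 14
Task 1@4: d1:14  d2:11  d3:7  d4:1  d5:0  d6:0  d7:0 → peak 14
Task 1@5: d1:14  d2:11  d3:7  d4:0  d5:1  d6:0  d7:0 → peak 14
Task 1@6: d1:14  d2:11  d3:7  d4:0  d5:0  d6:1  d7:0 → peak 14
Task 1@7: d1:14  d2:11  d3:7  d4:0  d5:0  d6:0  d7:1 → peak 14
Best is Task 1@2, peak 14.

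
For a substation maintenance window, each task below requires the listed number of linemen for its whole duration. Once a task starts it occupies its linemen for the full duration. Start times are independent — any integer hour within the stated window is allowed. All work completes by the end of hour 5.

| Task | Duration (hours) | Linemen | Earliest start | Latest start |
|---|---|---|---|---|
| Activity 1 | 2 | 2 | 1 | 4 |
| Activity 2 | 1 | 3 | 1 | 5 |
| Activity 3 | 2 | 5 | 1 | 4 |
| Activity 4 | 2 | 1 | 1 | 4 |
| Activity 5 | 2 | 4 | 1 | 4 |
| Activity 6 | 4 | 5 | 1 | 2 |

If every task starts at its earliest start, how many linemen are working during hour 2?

17

At early start, hour 2 has: Activity 1, Activity 3, Activity 4, Activity 5, Activity 6.
Demand: 2 + 5 + 1 + 4 + 5 = 17.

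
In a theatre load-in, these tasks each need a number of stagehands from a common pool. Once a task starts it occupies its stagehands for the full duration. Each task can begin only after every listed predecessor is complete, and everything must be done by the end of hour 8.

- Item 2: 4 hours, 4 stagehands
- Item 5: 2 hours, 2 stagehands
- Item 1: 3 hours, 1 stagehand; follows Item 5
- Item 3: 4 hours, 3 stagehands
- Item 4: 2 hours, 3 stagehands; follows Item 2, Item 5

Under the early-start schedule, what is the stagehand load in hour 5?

At early start, hour 5 has: Item 1, Item 4.
Demand: 1 + 3 = 4.

4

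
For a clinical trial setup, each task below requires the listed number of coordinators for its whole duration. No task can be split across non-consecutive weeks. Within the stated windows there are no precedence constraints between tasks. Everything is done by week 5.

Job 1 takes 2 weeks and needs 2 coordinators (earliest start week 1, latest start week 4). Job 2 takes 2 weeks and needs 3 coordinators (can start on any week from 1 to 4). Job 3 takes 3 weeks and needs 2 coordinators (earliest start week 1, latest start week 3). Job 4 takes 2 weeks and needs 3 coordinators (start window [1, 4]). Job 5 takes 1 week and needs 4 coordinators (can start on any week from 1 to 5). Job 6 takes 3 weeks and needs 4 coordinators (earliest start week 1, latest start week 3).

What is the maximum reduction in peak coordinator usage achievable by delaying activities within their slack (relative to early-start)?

10

Early-start peak: w1:18  w2:14  w3:6  w4:0  w5:0 ⇒ 18.
Leveled (Job 1@2, Job 2@4, Job 3@2, Job 4@4, Job 5@1, Job 6@1): w1:8  w2:8  w3:8  w4:8  w5:6 ⇒ 8.
Reduction 18 − 8 = 10.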